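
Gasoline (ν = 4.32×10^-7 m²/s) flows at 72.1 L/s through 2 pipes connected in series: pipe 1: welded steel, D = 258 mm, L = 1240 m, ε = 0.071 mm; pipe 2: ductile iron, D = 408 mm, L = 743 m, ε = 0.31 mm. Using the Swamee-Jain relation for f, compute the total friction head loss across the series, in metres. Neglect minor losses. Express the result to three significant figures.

Pipe 1: V = 1.379 m/s, Re = 8.24×10^5, ε/D = 2.75×10^-4, f = 0.01568, h_1 = f(L/D)V²/2g = 7.305 m
Pipe 2: V = 0.5515 m/s, Re = 5.21×10^5, ε/D = 7.60×10^-4, f = 0.01920, h_2 = f(L/D)V²/2g = 0.5420 m
Series → Q common, losses add: H = Σh = 7.847 m

H ≈ 7.85 m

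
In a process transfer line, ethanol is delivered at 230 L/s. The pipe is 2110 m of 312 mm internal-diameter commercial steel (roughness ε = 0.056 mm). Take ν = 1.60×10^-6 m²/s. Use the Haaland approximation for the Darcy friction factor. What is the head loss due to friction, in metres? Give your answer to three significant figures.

V = 4Q/(πD²) = 4·0.230/(π·0.312²) = 3.008 m/s
Re = VD/ν = 3.008·0.312/1.60×10^-6 = 5.87×10^5 → turbulent
ε/D = 0.056/312 = 1.79×10^-4
Haaland: f = 0.01489
h_f = f(L/D)V²/(2g) = 0.01489·(2110/0.312)·3.008²/(2·9.81) = 46.46 m

h_f ≈ 46.5 m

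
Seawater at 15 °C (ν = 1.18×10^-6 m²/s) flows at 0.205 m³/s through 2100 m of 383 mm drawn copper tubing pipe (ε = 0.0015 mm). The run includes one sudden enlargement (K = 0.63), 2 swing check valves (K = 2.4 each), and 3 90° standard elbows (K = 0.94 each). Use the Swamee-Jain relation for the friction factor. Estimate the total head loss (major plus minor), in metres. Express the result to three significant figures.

H_L ≈ 12.7 m

V = 4Q/(πD²) = 1.779 m/s; V²/2g = 0.1614 m
Re = 5.78×10^5, ε/D = 3.92×10^-6 → f = 0.01283 (Swamee-Jain)
Major: h_f = f(L/D)·V²/2g = 0.01283·5483·0.1614 = 11.35 m
Minor: ΣK = 8.25; h_m = ΣK·V²/2g = 1.331 m
Total H_L = 11.35 + 1.331 = 12.68 m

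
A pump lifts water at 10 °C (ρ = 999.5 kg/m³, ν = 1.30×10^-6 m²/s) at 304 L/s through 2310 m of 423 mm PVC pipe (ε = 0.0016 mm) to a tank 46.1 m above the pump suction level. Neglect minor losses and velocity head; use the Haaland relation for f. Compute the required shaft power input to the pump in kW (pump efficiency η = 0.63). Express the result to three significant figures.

V = 4Q/(πD²) = 2.163 m/s; Re = 7.04×10^5; ε/D = 3.78×10^-6; f = 0.01235
h_f = f(L/D)V²/2g = 16.09 m
Total head H = z + h_f = 46.1 + 16.09 = 62.19 m
P_hyd = ρgQH = 999.5·9.81·0.304·62.19 = 185.4 kW
P_shaft = P_hyd/η = 185.4/0.63 = 294.2 kW

P_shaft ≈ 294 kW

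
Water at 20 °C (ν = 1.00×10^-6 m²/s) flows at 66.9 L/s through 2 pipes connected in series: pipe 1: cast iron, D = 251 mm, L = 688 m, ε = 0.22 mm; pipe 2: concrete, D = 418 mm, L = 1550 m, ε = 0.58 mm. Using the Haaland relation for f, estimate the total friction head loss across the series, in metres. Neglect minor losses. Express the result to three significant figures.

Pipe 1: V = 1.352 m/s, Re = 3.39×10^5, ε/D = 8.76×10^-4, f = 0.01989, h_1 = f(L/D)V²/2g = 5.078 m
Pipe 2: V = 0.4875 m/s, Re = 2.04×10^5, ε/D = 0.00139, f = 0.02232, h_2 = f(L/D)V²/2g = 1.003 m
Series → Q common, losses add: H = Σh = 6.081 m

H ≈ 6.08 m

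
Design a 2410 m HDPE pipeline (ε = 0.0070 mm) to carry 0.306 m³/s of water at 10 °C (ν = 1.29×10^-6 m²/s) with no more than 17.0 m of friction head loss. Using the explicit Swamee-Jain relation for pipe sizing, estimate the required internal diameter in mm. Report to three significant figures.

D ≈ 430 mm

Swamee-Jain (Type III): D = 0.66·[ε^1.25·(LQ²/(gh_f))^4.75 + ν·Q^9.4·(L/(gh_f))^5.2]^0.04
LQ²/(gh_f) = 1.353; L/(gh_f) = 14.45
Term 1 = ε^1.25·(…)^4.75 = 1.51×10^-6; Term 2 = ν·Q^9.4·(…)^5.2 = 2.03×10^-5
D = 0.66·(1.51×10^-6 + 2.03×10^-5)^0.04 = 0.4296 m = 430 mm
Check: V = 2.11 m/s, Re = 7.03×10^5, f = 0.01265, h_f = 16.1 m ≈ 17.0 m ✓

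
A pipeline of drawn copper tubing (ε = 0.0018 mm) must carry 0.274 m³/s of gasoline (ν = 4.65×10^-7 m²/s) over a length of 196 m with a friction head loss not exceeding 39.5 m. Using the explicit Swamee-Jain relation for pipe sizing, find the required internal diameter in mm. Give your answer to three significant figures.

Swamee-Jain (Type III): D = 0.66·[ε^1.25·(LQ²/(gh_f))^4.75 + ν·Q^9.4·(L/(gh_f))^5.2]^0.04
LQ²/(gh_f) = 0.03797; L/(gh_f) = 0.5058
Term 1 = ε^1.25·(…)^4.75 = 1.18×10^-14; Term 2 = ν·Q^9.4·(…)^5.2 = 6.97×10^-14
D = 0.66·(1.18×10^-14 + 6.97×10^-14)^0.04 = 0.1977 m = 198 mm
Check: V = 8.93 m/s, Re = 3.80×10^6, f = 0.009883, h_f = 39.8 m ≈ 39.5 m ✓

D ≈ 198 mm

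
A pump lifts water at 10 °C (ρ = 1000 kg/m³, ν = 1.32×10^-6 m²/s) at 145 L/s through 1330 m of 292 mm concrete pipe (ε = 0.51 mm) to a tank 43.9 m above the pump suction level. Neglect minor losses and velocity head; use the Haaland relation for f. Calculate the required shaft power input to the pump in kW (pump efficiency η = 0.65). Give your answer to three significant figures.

V = 4Q/(πD²) = 2.165 m/s; Re = 4.79×10^5; ε/D = 0.00175; f = 0.02301
h_f = f(L/D)V²/2g = 25.05 m
Total head H = z + h_f = 43.9 + 25.05 = 68.95 m
P_hyd = ρgQH = 1000·9.81·0.145·68.95 = 98.08 kW
P_shaft = P_hyd/η = 98.08/0.65 = 150.9 kW

P_shaft ≈ 151 kW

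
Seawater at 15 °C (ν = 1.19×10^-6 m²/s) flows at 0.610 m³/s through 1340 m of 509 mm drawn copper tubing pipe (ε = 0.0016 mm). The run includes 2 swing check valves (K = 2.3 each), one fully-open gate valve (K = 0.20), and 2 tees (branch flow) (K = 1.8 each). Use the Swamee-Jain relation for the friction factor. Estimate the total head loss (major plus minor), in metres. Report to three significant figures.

V = 4Q/(πD²) = 2.998 m/s; V²/2g = 0.4580 m
Re = 1.28×10^6, ε/D = 3.14×10^-6 → f = 0.01123 (Swamee-Jain)
Major: h_f = f(L/D)·V²/2g = 0.01123·2633·0.4580 = 13.54 m
Minor: ΣK = 8.40; h_m = ΣK·V²/2g = 3.848 m
Total H_L = 13.54 + 3.848 = 17.39 m

H_L ≈ 17.4 m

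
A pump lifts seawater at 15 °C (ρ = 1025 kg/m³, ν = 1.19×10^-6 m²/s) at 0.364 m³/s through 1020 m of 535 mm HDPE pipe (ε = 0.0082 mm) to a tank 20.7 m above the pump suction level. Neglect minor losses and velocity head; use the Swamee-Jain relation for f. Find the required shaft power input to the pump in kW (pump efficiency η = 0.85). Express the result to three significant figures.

P_shaft ≈ 103 kW

V = 4Q/(πD²) = 1.619 m/s; Re = 7.28×10^5; ε/D = 1.53×10^-5; f = 0.01256
h_f = f(L/D)V²/2g = 3.200 m
Total head H = z + h_f = 20.7 + 3.200 = 23.90 m
P_hyd = ρgQH = 1025·9.81·0.364·23.90 = 87.48 kW
P_shaft = P_hyd/η = 87.48/0.85 = 102.9 kW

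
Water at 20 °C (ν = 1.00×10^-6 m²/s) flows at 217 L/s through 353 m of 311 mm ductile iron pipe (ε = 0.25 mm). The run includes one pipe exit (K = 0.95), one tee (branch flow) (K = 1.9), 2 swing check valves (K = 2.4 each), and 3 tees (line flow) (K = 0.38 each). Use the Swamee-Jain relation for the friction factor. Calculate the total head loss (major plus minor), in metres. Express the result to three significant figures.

V = 4Q/(πD²) = 2.857 m/s; V²/2g = 0.4159 m
Re = 8.88×10^5, ε/D = 8.04×10^-4 → f = 0.01913 (Swamee-Jain)
Major: h_f = f(L/D)·V²/2g = 0.01913·1135·0.4159 = 9.031 m
Minor: ΣK = 8.79; h_m = ΣK·V²/2g = 3.656 m
Total H_L = 9.031 + 3.656 = 12.69 m

H_L ≈ 12.7 m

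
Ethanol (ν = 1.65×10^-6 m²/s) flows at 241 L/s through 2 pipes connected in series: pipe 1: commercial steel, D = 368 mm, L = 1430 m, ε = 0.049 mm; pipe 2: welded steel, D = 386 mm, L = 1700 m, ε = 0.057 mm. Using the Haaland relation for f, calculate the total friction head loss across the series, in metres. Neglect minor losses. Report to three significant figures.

H ≈ 29.0 m

Pipe 1: V = 2.266 m/s, Re = 5.05×10^5, ε/D = 1.33×10^-4, f = 0.01461, h_1 = f(L/D)V²/2g = 14.86 m
Pipe 2: V = 2.059 m/s, Re = 4.82×10^5, ε/D = 1.48×10^-4, f = 0.01483, h_2 = f(L/D)V²/2g = 14.12 m
Series → Q common, losses add: H = Σh = 28.97 m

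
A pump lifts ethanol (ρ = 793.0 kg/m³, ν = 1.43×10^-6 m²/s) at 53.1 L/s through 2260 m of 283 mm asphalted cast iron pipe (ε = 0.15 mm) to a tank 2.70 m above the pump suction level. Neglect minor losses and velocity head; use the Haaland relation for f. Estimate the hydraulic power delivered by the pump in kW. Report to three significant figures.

V = 4Q/(πD²) = 0.8442 m/s; Re = 1.67×10^5; ε/D = 5.30×10^-4; f = 0.01909
h_f = f(L/D)V²/2g = 5.539 m
Total head H = z + h_f = 2.70 + 5.539 = 8.239 m
P_hyd = ρgQH = 793.0·9.81·0.0531·8.239 = 3.403 kW

P_hyd ≈ 3.40 kW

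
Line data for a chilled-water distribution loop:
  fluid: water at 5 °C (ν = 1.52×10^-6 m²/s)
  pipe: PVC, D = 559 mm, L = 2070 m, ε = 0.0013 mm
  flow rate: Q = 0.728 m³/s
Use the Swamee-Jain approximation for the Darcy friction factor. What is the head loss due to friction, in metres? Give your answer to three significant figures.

h_f ≈ 19.1 m

V = 4Q/(πD²) = 4·0.728/(π·0.559²) = 2.966 m/s
Re = VD/ν = 2.966·0.559/1.52×10^-6 = 1.09×10^6 → turbulent
ε/D = 0.0013/559 = 2.33×10^-6
Swamee-Jain: f = 0.01150
h_f = f(L/D)V²/(2g) = 0.01150·(2070/0.559)·2.966²/(2·9.81) = 19.10 m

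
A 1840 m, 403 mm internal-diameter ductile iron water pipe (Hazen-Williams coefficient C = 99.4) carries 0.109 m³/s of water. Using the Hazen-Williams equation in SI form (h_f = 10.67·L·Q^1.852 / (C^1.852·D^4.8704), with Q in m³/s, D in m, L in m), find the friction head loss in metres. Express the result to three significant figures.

h_f ≈ 5.41 m

h_f = 10.67·1840·0.109^1.852 / (99.4^1.852·0.403^4.8704) = 5.413 m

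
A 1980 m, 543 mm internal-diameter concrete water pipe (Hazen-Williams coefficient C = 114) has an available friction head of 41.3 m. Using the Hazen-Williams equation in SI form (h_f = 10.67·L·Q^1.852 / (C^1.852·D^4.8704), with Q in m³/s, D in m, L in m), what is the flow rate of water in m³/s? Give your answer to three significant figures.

Q ≈ 0.789 m³/s

Rearranging: Q = [h_f·C^1.852·D^4.8704 / (10.67·L)]^(1/1.852)
Q = [41.3·114^1.852·0.543^4.8704 / (10.67·1980)]^0.540 = 0.7885 m³/s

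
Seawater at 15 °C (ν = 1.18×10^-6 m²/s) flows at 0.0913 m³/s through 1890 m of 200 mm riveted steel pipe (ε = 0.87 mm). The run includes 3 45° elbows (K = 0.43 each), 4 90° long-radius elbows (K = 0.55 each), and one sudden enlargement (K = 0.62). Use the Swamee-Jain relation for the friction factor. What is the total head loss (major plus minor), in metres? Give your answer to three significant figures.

H_L ≈ 122 m

V = 4Q/(πD²) = 2.906 m/s; V²/2g = 0.4305 m
Re = 4.93×10^5, ε/D = 0.00435 → f = 0.02944 (Swamee-Jain)
Major: h_f = f(L/D)·V²/2g = 0.02944·9450·0.4305 = 119.8 m
Minor: ΣK = 4.11; h_m = ΣK·V²/2g = 1.769 m
Total H_L = 119.8 + 1.769 = 121.5 m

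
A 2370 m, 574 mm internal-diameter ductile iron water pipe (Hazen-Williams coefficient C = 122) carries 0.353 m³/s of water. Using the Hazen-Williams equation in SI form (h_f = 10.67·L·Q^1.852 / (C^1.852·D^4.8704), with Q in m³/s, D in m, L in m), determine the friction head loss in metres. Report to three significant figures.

h_f ≈ 7.51 m

h_f = 10.67·2370·0.353^1.852 / (122^1.852·0.574^4.8704) = 7.510 m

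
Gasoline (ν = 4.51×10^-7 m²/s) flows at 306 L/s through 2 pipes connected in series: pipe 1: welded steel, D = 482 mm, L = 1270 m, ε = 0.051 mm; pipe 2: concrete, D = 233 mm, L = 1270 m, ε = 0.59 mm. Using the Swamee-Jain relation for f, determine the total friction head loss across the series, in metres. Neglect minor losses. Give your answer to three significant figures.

Pipe 1: V = 1.677 m/s, Re = 1.79×10^6, ε/D = 1.06×10^-4, f = 0.01306, h_1 = f(L/D)V²/2g = 4.932 m
Pipe 2: V = 7.177 m/s, Re = 3.71×10^6, ε/D = 0.00253, f = 0.02503, h_2 = f(L/D)V²/2g = 358.2 m
Series → Q common, losses add: H = Σh = 363.1 m

H ≈ 363 m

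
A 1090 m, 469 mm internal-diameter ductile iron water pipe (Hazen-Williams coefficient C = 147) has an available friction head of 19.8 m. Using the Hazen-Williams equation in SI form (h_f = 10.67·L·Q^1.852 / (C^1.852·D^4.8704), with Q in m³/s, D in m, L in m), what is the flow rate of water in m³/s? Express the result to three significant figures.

Rearranging: Q = [h_f·C^1.852·D^4.8704 / (10.67·L)]^(1/1.852)
Q = [19.8·147^1.852·0.469^4.8704 / (10.67·1090)]^0.540 = 0.6419 m³/s

Q ≈ 0.642 m³/s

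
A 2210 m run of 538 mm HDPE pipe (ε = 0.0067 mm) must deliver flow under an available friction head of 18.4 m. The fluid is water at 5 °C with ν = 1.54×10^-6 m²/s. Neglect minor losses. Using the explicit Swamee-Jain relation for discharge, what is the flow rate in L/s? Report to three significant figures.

Swamee-Jain (Type II): Q = -0.965·√(gD⁵h_f/L)·ln[ε/(3.7D) + √(3.17ν²L/(gD³h_f))]
√(gD⁵h_f/L) = √(9.81·0.538⁵·18.4/2210) = 0.06067
ε/(3.7D) = 3.37×10^-6; √(3.17ν²L/(gD³h_f)) = 2.43×10^-5
Q = -0.965·0.06067·ln(2.768×10^-5) = 0.6145 m³/s
Check: V = 2.70 m/s, Re = 9.44×10^5, f = 0.01201, h_f = 18.4 m ≈ 18.4 m ✓

Q ≈ 614 L/s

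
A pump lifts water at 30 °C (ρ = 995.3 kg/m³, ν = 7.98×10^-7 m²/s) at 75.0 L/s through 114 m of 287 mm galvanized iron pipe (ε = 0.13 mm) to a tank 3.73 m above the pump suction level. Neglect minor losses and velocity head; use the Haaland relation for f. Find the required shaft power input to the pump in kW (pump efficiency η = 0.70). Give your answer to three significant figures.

P_shaft ≈ 4.40 kW

V = 4Q/(πD²) = 1.159 m/s; Re = 4.17×10^5; ε/D = 4.53×10^-4; f = 0.01743
h_f = f(L/D)V²/2g = 0.4744 m
Total head H = z + h_f = 3.73 + 0.4744 = 4.204 m
P_hyd = ρgQH = 995.3·9.81·0.0750·4.204 = 3.079 kW
P_shaft = P_hyd/η = 3.079/0.70 = 4.398 kW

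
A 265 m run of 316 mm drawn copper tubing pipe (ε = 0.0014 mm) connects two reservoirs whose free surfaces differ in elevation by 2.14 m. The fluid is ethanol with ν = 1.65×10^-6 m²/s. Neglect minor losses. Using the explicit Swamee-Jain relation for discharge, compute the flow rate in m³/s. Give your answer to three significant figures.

Q ≈ 0.148 m³/s

Swamee-Jain (Type II): Q = -0.965·√(gD⁵h_f/L)·ln[ε/(3.7D) + √(3.17ν²L/(gD³h_f))]
√(gD⁵h_f/L) = √(9.81·0.316⁵·2.14/265) = 0.01580
ε/(3.7D) = 1.20×10^-6; √(3.17ν²L/(gD³h_f)) = 5.88×10^-5
Q = -0.965·0.01580·ln(5.996×10^-5) = 0.1482 m³/s
Check: V = 1.89 m/s, Re = 3.62×10^5, f = 0.01394, h_f = 2.13 m ≈ 2.14 m ✓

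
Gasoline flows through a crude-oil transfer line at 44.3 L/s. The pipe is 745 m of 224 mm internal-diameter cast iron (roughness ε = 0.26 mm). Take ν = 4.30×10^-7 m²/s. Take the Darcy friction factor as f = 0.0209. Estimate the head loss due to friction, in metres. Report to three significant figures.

h_f ≈ 4.48 m

V = 4Q/(πD²) = 4·0.0443/(π·0.224²) = 1.124 m/s
h_f = f(L/D)V²/(2g) = 0.02090·(745/0.224)·1.124²/(2·9.81) = 4.477 m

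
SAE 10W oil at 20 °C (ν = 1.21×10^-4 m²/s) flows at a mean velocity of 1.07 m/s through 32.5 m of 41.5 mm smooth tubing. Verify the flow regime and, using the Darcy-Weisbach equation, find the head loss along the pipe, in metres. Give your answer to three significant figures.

h_f ≈ 7.97 m

Re = VD/ν = 1.07·0.04150/1.21×10^-4 = 367 → laminar (Re < 2300)
f = 64/Re = 0.1744
h_f = f(L/D)V²/(2g) = 0.1744·(32.5/0.04150)·1.07²/(2·9.81) = 7.970 m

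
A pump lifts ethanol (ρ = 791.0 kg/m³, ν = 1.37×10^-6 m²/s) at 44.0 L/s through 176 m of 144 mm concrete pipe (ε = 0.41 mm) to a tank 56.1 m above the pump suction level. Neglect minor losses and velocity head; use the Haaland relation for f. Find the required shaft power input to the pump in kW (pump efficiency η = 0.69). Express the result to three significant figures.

V = 4Q/(πD²) = 2.702 m/s; Re = 2.84×10^5; ε/D = 0.00285; f = 0.02628
h_f = f(L/D)V²/2g = 11.95 m
Total head H = z + h_f = 56.1 + 11.95 = 68.05 m
P_hyd = ρgQH = 791.0·9.81·0.0440·68.05 = 23.23 kW
P_shaft = P_hyd/η = 23.23/0.69 = 33.67 kW

P_shaft ≈ 33.7 kW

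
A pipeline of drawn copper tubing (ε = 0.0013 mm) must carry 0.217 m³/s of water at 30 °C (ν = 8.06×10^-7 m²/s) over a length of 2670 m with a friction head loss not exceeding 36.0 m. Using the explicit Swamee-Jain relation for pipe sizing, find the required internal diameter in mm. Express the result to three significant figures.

Swamee-Jain (Type III): D = 0.66·[ε^1.25·(LQ²/(gh_f))^4.75 + ν·Q^9.4·(L/(gh_f))^5.2]^0.04
LQ²/(gh_f) = 0.3560; L/(gh_f) = 7.560
Term 1 = ε^1.25·(…)^4.75 = 3.25×10^-10; Term 2 = ν·Q^9.4·(…)^5.2 = 1.73×10^-8
D = 0.66·(3.25×10^-10 + 1.73×10^-8)^0.04 = 0.3231 m = 323 mm
Check: V = 2.65 m/s, Re = 1.06×10^6, f = 0.01160, h_f = 34.2 m ≈ 36.0 m ✓

D ≈ 323 mm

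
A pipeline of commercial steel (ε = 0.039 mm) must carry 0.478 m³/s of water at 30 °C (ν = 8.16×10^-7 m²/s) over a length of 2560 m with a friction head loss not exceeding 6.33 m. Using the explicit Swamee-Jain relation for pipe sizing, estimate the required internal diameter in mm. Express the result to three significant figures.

D ≈ 631 mm

Swamee-Jain (Type III): D = 0.66·[ε^1.25·(LQ²/(gh_f))^4.75 + ν·Q^9.4·(L/(gh_f))^5.2]^0.04
LQ²/(gh_f) = 9.419; L/(gh_f) = 41.23
Term 1 = ε^1.25·(…)^4.75 = 0.130; Term 2 = ν·Q^9.4·(…)^5.2 = 0.198
D = 0.66·(0.130 + 0.198)^0.04 = 0.6313 m = 631 mm
Check: V = 1.53 m/s, Re = 1.18×10^6, f = 0.01269, h_f = 6.12 m ≈ 6.33 m ✓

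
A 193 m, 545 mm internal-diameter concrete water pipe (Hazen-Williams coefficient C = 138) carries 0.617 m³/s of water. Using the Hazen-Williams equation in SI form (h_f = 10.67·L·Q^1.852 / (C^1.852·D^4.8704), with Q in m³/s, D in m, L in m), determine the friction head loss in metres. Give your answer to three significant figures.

h_f = 10.67·193·0.617^1.852 / (138^1.852·0.545^4.8704) = 1.762 m

h_f ≈ 1.76 m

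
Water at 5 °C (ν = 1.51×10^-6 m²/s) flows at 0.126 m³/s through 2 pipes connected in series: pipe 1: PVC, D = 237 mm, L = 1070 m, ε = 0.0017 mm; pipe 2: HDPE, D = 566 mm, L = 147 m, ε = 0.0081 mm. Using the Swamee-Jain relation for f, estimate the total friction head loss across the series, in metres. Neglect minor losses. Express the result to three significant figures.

H ≈ 25.3 m

Pipe 1: V = 2.856 m/s, Re = 4.48×10^5, ε/D = 7.17×10^-6, f = 0.01346, h_1 = f(L/D)V²/2g = 25.26 m
Pipe 2: V = 0.5008 m/s, Re = 1.88×10^5, ε/D = 1.43×10^-5, f = 0.01585, h_2 = f(L/D)V²/2g = 0.05262 m
Series → Q common, losses add: H = Σh = 25.32 m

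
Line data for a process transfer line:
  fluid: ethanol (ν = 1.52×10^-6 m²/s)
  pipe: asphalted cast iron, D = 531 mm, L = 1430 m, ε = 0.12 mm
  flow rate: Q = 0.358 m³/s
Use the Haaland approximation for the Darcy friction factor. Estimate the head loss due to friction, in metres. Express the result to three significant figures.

V = 4Q/(πD²) = 4·0.358/(π·0.531²) = 1.617 m/s
Re = VD/ν = 1.617·0.531/1.52×10^-6 = 5.65×10^5 → turbulent
ε/D = 0.12/531 = 2.26×10^-4
Haaland: f = 0.01539
h_f = f(L/D)V²/(2g) = 0.01539·(1430/0.531)·1.617²/(2·9.81) = 5.520 m

h_f ≈ 5.52 m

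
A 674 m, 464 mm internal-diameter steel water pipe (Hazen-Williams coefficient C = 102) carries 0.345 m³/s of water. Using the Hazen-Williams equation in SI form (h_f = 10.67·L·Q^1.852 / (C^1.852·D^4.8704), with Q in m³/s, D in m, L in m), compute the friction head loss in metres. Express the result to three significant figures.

h_f ≈ 8.04 m

h_f = 10.67·674·0.345^1.852 / (102^1.852·0.464^4.8704) = 8.038 m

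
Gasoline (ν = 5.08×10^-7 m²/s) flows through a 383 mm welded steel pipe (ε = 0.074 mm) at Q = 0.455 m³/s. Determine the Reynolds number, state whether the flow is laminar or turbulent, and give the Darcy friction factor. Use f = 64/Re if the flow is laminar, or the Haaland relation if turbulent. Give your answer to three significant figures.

Re ≈ 2.98×10^6; turbulent; f ≈ 0.0140

V = 4Q/(πD²) = 3.949 m/s
Re = VD/ν = 3.949·0.383/5.08×10^-7 = 2.98×10^6
Re > 4000 → turbulent; ε/D = 1.93×10^-4
Haaland: f = 0.01397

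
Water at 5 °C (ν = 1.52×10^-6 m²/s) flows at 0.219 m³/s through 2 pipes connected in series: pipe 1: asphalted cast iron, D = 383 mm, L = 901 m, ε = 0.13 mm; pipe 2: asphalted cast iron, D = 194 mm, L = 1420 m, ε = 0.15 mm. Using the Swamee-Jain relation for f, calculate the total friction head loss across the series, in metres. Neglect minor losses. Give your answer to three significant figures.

Pipe 1: V = 1.901 m/s, Re = 4.79×10^5, ε/D = 3.39×10^-4, f = 0.01672, h_1 = f(L/D)V²/2g = 7.246 m
Pipe 2: V = 7.409 m/s, Re = 9.46×10^5, ε/D = 7.73×10^-4, f = 0.01895, h_2 = f(L/D)V²/2g = 388.0 m
Series → Q common, losses add: H = Σh = 395.2 m

H ≈ 395 m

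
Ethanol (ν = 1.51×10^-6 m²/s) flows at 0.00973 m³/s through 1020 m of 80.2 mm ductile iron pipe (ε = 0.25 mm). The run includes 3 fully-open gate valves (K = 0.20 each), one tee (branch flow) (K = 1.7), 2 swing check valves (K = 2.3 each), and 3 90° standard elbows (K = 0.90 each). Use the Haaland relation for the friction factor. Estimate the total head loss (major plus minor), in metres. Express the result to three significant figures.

H_L ≈ 68.2 m

V = 4Q/(πD²) = 1.926 m/s; V²/2g = 0.1891 m
Re = 1.02×10^5, ε/D = 0.00312 → f = 0.02762 (Haaland)
Major: h_f = f(L/D)·V²/2g = 0.02762·12718·0.1891 = 66.42 m
Minor: ΣK = 9.60; h_m = ΣK·V²/2g = 1.815 m
Total H_L = 66.42 + 1.815 = 68.24 m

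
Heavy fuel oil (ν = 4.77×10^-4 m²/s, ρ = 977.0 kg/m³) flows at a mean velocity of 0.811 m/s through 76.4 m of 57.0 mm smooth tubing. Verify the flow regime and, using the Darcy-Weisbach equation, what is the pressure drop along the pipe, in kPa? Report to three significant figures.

Re = VD/ν = 0.811·0.05700/4.77×10^-4 = 96.9 → laminar (Re < 2300)
f = 64/Re = 0.6604
h_f = f(L/D)V²/(2g) = 0.6604·(76.4/0.05700)·0.811²/(2·9.81) = 29.67 m
Δp = ρg·h_f = 977.0·9.81·29.67 = 284.4 kPa

Δp ≈ 284 kPa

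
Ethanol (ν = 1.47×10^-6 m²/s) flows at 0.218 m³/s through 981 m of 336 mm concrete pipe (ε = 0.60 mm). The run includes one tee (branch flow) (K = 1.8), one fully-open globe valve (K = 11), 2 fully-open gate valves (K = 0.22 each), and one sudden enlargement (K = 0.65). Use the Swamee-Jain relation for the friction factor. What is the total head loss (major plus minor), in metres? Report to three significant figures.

V = 4Q/(πD²) = 2.459 m/s; V²/2g = 0.3081 m
Re = 5.62×10^5, ε/D = 0.00179 → f = 0.02319 (Swamee-Jain)
Major: h_f = f(L/D)·V²/2g = 0.02319·2920·0.3081 = 20.86 m
Minor: ΣK = 13.9; h_m = ΣK·V²/2g = 4.279 m
Total H_L = 20.86 + 4.279 = 25.14 m

H_L ≈ 25.1 m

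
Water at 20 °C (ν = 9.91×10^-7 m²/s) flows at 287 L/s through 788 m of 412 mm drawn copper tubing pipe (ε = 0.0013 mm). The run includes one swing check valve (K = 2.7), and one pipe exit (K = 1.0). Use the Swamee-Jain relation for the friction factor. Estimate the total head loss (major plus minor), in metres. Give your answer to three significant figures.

V = 4Q/(πD²) = 2.153 m/s; V²/2g = 0.2362 m
Re = 8.95×10^5, ε/D = 3.16×10^-6 → f = 0.01190 (Swamee-Jain)
Major: h_f = f(L/D)·V²/2g = 0.01190·1913·0.2362 = 5.377 m
Minor: ΣK = 3.70; h_m = ΣK·V²/2g = 0.8740 m
Total H_L = 5.377 + 0.8740 = 6.251 m

H_L ≈ 6.25 m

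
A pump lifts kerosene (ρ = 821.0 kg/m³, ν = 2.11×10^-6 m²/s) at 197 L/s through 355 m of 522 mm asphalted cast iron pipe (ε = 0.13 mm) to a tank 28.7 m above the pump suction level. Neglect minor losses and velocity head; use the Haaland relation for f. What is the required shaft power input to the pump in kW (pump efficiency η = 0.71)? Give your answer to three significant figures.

P_shaft ≈ 65.2 kW

V = 4Q/(πD²) = 0.9205 m/s; Re = 2.28×10^5; ε/D = 2.49×10^-4; f = 0.01693
h_f = f(L/D)V²/2g = 0.4972 m
Total head H = z + h_f = 28.7 + 0.4972 = 29.20 m
P_hyd = ρgQH = 821.0·9.81·0.197·29.20 = 46.33 kW
P_shaft = P_hyd/η = 46.33/0.71 = 65.25 kW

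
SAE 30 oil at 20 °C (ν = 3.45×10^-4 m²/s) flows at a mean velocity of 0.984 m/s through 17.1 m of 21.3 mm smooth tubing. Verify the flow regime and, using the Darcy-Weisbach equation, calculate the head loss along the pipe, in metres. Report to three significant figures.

h_f ≈ 41.7 m

Re = VD/ν = 0.984·0.02130/3.45×10^-4 = 60.8 → laminar (Re < 2300)
f = 64/Re = 1.053
h_f = f(L/D)V²/(2g) = 1.053·(17.1/0.02130)·0.984²/(2·9.81) = 41.74 m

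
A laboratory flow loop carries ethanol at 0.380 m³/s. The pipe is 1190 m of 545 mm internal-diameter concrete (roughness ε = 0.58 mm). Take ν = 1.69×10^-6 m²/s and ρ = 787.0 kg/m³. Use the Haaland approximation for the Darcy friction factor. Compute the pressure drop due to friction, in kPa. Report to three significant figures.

Δp ≈ 46.6 kPa

V = 4Q/(πD²) = 4·0.380/(π·0.545²) = 1.629 m/s
Re = VD/ν = 1.629·0.545/1.69×10^-6 = 5.25×10^5 → turbulent
ε/D = 0.58/545 = 0.00106
Haaland: f = 0.02045
h_f = f(L/D)V²/(2g) = 0.02045·(1190/0.545)·1.629²/(2·9.81) = 6.040 m
Δp = ρg·h_f = 787.0·9.81·6.040 = 46.63 kPa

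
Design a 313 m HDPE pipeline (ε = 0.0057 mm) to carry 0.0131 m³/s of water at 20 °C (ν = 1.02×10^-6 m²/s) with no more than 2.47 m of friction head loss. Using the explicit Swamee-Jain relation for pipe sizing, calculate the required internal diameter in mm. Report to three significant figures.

D ≈ 127 mm

Swamee-Jain (Type III): D = 0.66·[ε^1.25·(LQ²/(gh_f))^4.75 + ν·Q^9.4·(L/(gh_f))^5.2]^0.04
LQ²/(gh_f) = 0.002217; L/(gh_f) = 12.92
Term 1 = ε^1.25·(…)^4.75 = 6.87×10^-20; Term 2 = ν·Q^9.4·(…)^5.2 = 1.23×10^-18
D = 0.66·(6.87×10^-20 + 1.23×10^-18)^0.04 = 0.1271 m = 127 mm
Check: V = 1.03 m/s, Re = 1.29×10^5, f = 0.01727, h_f = 2.31 m ≈ 2.47 m ✓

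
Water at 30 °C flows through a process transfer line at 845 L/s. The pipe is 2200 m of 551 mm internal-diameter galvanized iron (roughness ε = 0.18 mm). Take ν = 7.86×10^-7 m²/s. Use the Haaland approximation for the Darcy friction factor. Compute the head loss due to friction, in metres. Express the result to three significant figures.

h_f ≈ 39.6 m

V = 4Q/(πD²) = 4·0.845/(π·0.551²) = 3.544 m/s
Re = VD/ν = 3.544·0.551/7.86×10^-7 = 2.48×10^6 → turbulent
ε/D = 0.18/551 = 3.27×10^-4
Haaland: f = 0.01549
h_f = f(L/D)V²/(2g) = 0.01549·(2200/0.551)·3.544²/(2·9.81) = 39.59 m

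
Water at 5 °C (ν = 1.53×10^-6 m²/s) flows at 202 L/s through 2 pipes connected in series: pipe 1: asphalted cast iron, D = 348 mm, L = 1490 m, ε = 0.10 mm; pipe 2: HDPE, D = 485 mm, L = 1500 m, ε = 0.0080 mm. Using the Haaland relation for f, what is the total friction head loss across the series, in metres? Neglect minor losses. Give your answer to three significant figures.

Pipe 1: V = 2.124 m/s, Re = 4.83×10^5, ε/D = 2.87×10^-4, f = 0.01609, h_1 = f(L/D)V²/2g = 15.84 m
Pipe 2: V = 1.093 m/s, Re = 3.47×10^5, ε/D = 1.65×10^-5, f = 0.01411, h_2 = f(L/D)V²/2g = 2.660 m
Series → Q common, losses add: H = Σh = 18.50 m

H ≈ 18.5 m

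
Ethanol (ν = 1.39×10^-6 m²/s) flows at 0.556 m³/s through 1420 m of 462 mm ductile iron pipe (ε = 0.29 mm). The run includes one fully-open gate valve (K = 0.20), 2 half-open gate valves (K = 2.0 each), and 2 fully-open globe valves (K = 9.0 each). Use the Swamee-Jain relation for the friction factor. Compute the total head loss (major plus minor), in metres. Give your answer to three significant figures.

V = 4Q/(πD²) = 3.317 m/s; V²/2g = 0.5607 m
Re = 1.10×10^6, ε/D = 6.28×10^-4 → f = 0.01807 (Swamee-Jain)
Major: h_f = f(L/D)·V²/2g = 0.01807·3074·0.5607 = 31.13 m
Minor: ΣK = 22.2; h_m = ΣK·V²/2g = 12.45 m
Total H_L = 31.13 + 12.45 = 43.58 m

H_L ≈ 43.6 m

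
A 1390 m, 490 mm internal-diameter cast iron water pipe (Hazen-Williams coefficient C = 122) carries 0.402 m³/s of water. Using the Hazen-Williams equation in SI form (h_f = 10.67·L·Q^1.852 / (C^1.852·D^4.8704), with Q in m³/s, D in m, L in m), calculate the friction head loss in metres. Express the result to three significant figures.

h_f = 10.67·1390·0.402^1.852 / (122^1.852·0.490^4.8704) = 12.11 m

h_f ≈ 12.1 m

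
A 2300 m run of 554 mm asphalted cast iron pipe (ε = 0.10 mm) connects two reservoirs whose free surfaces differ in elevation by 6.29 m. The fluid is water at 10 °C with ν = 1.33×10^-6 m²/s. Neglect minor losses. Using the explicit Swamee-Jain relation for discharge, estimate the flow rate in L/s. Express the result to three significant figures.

Q ≈ 339 L/s

Swamee-Jain (Type II): Q = -0.965·√(gD⁵h_f/L)·ln[ε/(3.7D) + √(3.17ν²L/(gD³h_f))]
√(gD⁵h_f/L) = √(9.81·0.554⁵·6.29/2300) = 0.03742
ε/(3.7D) = 4.88×10^-5; √(3.17ν²L/(gD³h_f)) = 3.51×10^-5
Q = -0.965·0.03742·ln(8.385×10^-5) = 0.3389 m³/s
Check: V = 1.41 m/s, Re = 5.86×10^5, f = 0.01512, h_f = 6.32 m ≈ 6.29 m ✓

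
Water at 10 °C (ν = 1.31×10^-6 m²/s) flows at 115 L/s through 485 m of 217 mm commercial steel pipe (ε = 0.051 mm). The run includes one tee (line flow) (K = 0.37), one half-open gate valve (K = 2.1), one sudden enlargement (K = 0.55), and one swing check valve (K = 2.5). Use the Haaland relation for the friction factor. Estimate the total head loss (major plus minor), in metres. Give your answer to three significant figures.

V = 4Q/(πD²) = 3.109 m/s; V²/2g = 0.4928 m
Re = 5.15×10^5, ε/D = 2.35×10^-4 → f = 0.01557 (Haaland)
Major: h_f = f(L/D)·V²/2g = 0.01557·2235·0.4928 = 17.15 m
Minor: ΣK = 5.52; h_m = ΣK·V²/2g = 2.720 m
Total H_L = 17.15 + 2.720 = 19.87 m

H_L ≈ 19.9 m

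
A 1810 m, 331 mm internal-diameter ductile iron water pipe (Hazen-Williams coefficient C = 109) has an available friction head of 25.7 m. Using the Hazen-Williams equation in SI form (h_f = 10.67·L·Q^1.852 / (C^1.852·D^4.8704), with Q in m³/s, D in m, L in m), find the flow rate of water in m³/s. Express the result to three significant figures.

Rearranging: Q = [h_f·C^1.852·D^4.8704 / (10.67·L)]^(1/1.852)
Q = [25.7·109^1.852·0.331^4.8704 / (10.67·1810)]^0.540 = 0.1666 m³/s

Q ≈ 0.167 m³/s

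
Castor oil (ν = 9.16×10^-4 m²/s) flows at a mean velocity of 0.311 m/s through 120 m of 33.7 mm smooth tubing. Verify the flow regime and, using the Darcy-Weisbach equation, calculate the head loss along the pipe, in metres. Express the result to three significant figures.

h_f ≈ 98.2 m

Re = VD/ν = 0.311·0.03370/9.16×10^-4 = 11.4 → laminar (Re < 2300)
f = 64/Re = 5.594
h_f = f(L/D)V²/(2g) = 5.594·(120/0.03370)·0.311²/(2·9.81) = 98.19 m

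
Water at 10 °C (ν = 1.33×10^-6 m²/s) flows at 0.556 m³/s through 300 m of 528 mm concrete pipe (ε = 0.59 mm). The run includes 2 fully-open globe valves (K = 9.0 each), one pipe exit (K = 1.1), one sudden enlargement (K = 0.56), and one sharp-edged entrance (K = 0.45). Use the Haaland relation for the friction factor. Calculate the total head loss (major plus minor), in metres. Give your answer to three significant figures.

H_L ≈ 10.4 m

V = 4Q/(πD²) = 2.539 m/s; V²/2g = 0.3287 m
Re = 1.01×10^6, ε/D = 0.00112 → f = 0.02046 (Haaland)
Major: h_f = f(L/D)·V²/2g = 0.02046·568.2·0.3287 = 3.821 m
Minor: ΣK = 20.1; h_m = ΣK·V²/2g = 6.609 m
Total H_L = 3.821 + 6.609 = 10.43 m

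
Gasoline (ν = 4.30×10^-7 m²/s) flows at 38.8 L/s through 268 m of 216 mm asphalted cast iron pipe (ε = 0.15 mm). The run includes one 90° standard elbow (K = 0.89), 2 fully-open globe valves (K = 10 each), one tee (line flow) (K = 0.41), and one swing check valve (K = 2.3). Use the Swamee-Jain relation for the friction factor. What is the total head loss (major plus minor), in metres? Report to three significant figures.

H_L ≈ 2.68 m

V = 4Q/(πD²) = 1.059 m/s; V²/2g = 0.05714 m
Re = 5.32×10^5, ε/D = 6.94×10^-4 → f = 0.01885 (Swamee-Jain)
Major: h_f = f(L/D)·V²/2g = 0.01885·1241·0.05714 = 1.336 m
Minor: ΣK = 23.6; h_m = ΣK·V²/2g = 1.349 m
Total H_L = 1.336 + 1.349 = 2.685 m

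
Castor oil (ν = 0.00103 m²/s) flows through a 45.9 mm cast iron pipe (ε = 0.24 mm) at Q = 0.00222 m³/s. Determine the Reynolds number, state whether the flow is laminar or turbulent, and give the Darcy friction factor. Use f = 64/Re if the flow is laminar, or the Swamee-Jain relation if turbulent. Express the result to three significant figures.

V = 4Q/(πD²) = 1.342 m/s
Re = VD/ν = 1.342·0.0459/0.00103 = 59.8
Re < 2300 → laminar → f = 64/Re = 1.070

Re ≈ 59.8; laminar; f = 64/Re ≈ 1.07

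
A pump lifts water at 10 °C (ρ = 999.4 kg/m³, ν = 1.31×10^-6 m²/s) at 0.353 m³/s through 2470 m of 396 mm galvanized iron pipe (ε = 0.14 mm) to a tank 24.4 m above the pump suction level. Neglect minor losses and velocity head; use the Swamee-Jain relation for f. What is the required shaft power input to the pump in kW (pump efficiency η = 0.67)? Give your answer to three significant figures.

V = 4Q/(πD²) = 2.866 m/s; Re = 8.66×10^5; ε/D = 3.54×10^-4; f = 0.01631
h_f = f(L/D)V²/2g = 42.59 m
Total head H = z + h_f = 24.4 + 42.59 = 66.99 m
P_hyd = ρgQH = 999.4·9.81·0.353·66.99 = 231.8 kW
P_shaft = P_hyd/η = 231.8/0.67 = 346.0 kW

P_shaft ≈ 346 kW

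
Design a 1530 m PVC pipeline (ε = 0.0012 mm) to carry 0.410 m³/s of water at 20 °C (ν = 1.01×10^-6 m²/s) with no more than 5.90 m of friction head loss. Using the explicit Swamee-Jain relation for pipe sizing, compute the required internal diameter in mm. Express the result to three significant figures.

D ≈ 537 mm

Swamee-Jain (Type III): D = 0.66·[ε^1.25·(LQ²/(gh_f))^4.75 + ν·Q^9.4·(L/(gh_f))^5.2]^0.04
LQ²/(gh_f) = 4.444; L/(gh_f) = 26.43
Term 1 = ε^1.25·(…)^4.75 = 4.74×10^-5; Term 2 = ν·Q^9.4·(…)^5.2 = 0.00575
D = 0.66·(4.74×10^-5 + 0.00575)^0.04 = 0.5371 m = 537 mm
Check: V = 1.81 m/s, Re = 9.62×10^5, f = 0.01174, h_f = 5.58 m ≈ 5.90 m ✓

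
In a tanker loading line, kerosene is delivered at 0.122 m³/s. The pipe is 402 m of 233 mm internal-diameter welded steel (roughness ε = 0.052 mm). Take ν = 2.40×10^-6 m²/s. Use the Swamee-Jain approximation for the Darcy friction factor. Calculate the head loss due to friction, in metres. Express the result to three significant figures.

h_f ≈ 12.0 m

V = 4Q/(πD²) = 4·0.122/(π·0.233²) = 2.861 m/s
Re = VD/ν = 2.861·0.233/2.40×10^-6 = 2.78×10^5 → turbulent
ε/D = 0.052/233 = 2.23×10^-4
Swamee-Jain: f = 0.01663
h_f = f(L/D)V²/(2g) = 0.01663·(402/0.233)·2.861²/(2·9.81) = 11.97 m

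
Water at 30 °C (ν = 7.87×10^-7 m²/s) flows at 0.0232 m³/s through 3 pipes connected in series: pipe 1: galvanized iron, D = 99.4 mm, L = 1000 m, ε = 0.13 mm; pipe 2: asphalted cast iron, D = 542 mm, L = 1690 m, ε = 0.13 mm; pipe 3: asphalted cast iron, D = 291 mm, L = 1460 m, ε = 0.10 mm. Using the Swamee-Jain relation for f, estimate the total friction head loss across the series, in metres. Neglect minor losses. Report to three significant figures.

Pipe 1: V = 2.990 m/s, Re = 3.78×10^5, ε/D = 0.00131, f = 0.02177, h_1 = f(L/D)V²/2g = 99.76 m
Pipe 2: V = 0.1006 m/s, Re = 6.93×10^4, ε/D = 2.40×10^-4, f = 0.02043, h_2 = f(L/D)V²/2g = 0.03283 m
Pipe 3: V = 0.3488 m/s, Re = 1.29×10^5, ε/D = 3.44×10^-4, f = 0.01903, h_3 = f(L/D)V²/2g = 0.5920 m
Series → Q common, losses add: H = Σh = 100.4 m

H ≈ 100 m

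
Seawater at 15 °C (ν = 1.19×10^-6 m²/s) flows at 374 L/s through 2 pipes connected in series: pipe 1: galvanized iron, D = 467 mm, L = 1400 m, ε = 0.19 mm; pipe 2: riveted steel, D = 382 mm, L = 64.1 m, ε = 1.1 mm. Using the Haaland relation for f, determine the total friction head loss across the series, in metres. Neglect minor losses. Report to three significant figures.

Pipe 1: V = 2.183 m/s, Re = 8.57×10^5, ε/D = 4.07×10^-4, f = 0.01658, h_1 = f(L/D)V²/2g = 12.07 m
Pipe 2: V = 3.263 m/s, Re = 1.05×10^6, ε/D = 0.00288, f = 0.02604, h_2 = f(L/D)V²/2g = 2.372 m
Series → Q common, losses add: H = Σh = 14.45 m

H ≈ 14.4 m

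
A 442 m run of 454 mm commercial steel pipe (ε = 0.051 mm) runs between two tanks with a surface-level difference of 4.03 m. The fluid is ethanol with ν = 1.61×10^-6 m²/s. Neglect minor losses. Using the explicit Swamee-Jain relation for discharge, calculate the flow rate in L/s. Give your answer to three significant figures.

Swamee-Jain (Type II): Q = -0.965·√(gD⁵h_f/L)·ln[ε/(3.7D) + √(3.17ν²L/(gD³h_f))]
√(gD⁵h_f/L) = √(9.81·0.454⁵·4.03/442) = 0.04154
ε/(3.7D) = 3.04×10^-5; √(3.17ν²L/(gD³h_f)) = 3.13×10^-5
Q = -0.965·0.04154·ln(6.169×10^-5) = 0.3885 m³/s
Check: V = 2.40 m/s, Re = 6.77×10^5, f = 0.01416, h_f = 4.05 m ≈ 4.03 m ✓

Q ≈ 389 L/s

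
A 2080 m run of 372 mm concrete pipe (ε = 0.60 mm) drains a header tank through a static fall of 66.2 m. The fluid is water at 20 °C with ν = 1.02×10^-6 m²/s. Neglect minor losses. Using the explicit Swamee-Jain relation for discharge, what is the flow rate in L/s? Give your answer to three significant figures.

Swamee-Jain (Type II): Q = -0.965·√(gD⁵h_f/L)·ln[ε/(3.7D) + √(3.17ν²L/(gD³h_f))]
√(gD⁵h_f/L) = √(9.81·0.372⁵·66.2/2080) = 0.04716
ε/(3.7D) = 4.36×10^-4; √(3.17ν²L/(gD³h_f)) = 1.43×10^-5
Q = -0.965·0.04716·ln(4.502×10^-4) = 0.3507 m³/s
Check: V = 3.23 m/s, Re = 1.18×10^6, f = 0.02239, h_f = 66.4 m ≈ 66.2 m ✓

Q ≈ 351 L/s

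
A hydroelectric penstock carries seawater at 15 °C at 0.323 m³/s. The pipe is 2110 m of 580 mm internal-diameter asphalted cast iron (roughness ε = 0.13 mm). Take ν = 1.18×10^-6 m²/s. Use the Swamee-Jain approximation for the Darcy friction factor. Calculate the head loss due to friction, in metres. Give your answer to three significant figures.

V = 4Q/(πD²) = 4·0.323/(π·0.580²) = 1.223 m/s
Re = VD/ν = 1.223·0.580/1.18×10^-6 = 6.01×10^5 → turbulent
ε/D = 0.13/580 = 2.24×10^-4
Swamee-Jain: f = 0.01551
h_f = f(L/D)V²/(2g) = 0.01551·(2110/0.580)·1.223²/(2·9.81) = 4.299 m

h_f ≈ 4.30 m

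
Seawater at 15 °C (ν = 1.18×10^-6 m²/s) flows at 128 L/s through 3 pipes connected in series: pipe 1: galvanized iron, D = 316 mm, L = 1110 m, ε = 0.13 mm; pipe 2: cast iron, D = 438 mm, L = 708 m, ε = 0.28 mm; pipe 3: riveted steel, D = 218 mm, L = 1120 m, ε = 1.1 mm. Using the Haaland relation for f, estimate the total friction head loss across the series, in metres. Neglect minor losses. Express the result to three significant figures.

H ≈ 104 m

Pipe 1: V = 1.632 m/s, Re = 4.37×10^5, ε/D = 4.11×10^-4, f = 0.01711, h_1 = f(L/D)V²/2g = 8.161 m
Pipe 2: V = 0.8495 m/s, Re = 3.15×10^5, ε/D = 6.39×10^-4, f = 0.01879, h_2 = f(L/D)V²/2g = 1.117 m
Pipe 3: V = 3.429 m/s, Re = 6.34×10^5, ε/D = 0.00505, f = 0.03065, h_3 = f(L/D)V²/2g = 94.38 m
Series → Q common, losses add: H = Σh = 103.7 m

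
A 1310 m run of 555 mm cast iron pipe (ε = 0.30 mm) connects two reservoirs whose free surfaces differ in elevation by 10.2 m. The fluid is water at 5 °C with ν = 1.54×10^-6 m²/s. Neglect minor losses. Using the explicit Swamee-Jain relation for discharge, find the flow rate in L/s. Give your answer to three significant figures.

Q ≈ 531 L/s

Swamee-Jain (Type II): Q = -0.965·√(gD⁵h_f/L)·ln[ε/(3.7D) + √(3.17ν²L/(gD³h_f))]
√(gD⁵h_f/L) = √(9.81·0.555⁵·10.2/1310) = 0.06342
ε/(3.7D) = 1.46×10^-4; √(3.17ν²L/(gD³h_f)) = 2.40×10^-5
Q = -0.965·0.06342·ln(1.701×10^-4) = 0.5312 m³/s
Check: V = 2.20 m/s, Re = 7.91×10^5, f = 0.01770, h_f = 10.3 m ≈ 10.2 m ✓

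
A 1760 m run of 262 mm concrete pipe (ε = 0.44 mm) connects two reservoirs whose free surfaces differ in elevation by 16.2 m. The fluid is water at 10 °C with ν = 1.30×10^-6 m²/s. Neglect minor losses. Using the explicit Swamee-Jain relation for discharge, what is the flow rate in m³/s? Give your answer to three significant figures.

Q ≈ 0.0772 m³/s

Swamee-Jain (Type II): Q = -0.965·√(gD⁵h_f/L)·ln[ε/(3.7D) + √(3.17ν²L/(gD³h_f))]
√(gD⁵h_f/L) = √(9.81·0.262⁵·16.2/1760) = 0.01056
ε/(3.7D) = 4.54×10^-4; √(3.17ν²L/(gD³h_f)) = 5.74×10^-5
Q = -0.965·0.01056·ln(5.113×10^-4) = 0.07721 m³/s
Check: V = 1.43 m/s, Re = 2.89×10^5, f = 0.02323, h_f = 16.3 m ≈ 16.2 m ✓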